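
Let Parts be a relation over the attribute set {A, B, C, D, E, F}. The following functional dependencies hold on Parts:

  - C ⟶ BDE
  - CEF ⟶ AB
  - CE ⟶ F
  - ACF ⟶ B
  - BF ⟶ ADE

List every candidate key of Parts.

{C}

Attribute C never appears on the right-hand side of any dependency, so C must belong to every candidate key.
{C}⁺ = {A, B, C, D, E, F}, which is all of the schema, so {C} is the only candidate key.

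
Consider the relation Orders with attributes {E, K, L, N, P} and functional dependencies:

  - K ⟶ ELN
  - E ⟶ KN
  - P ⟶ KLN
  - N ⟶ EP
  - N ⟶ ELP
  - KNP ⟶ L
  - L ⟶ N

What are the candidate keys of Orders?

{E}⁺: E→KN adds K, N; N→EP adds P; N→ELP adds L → {E, K, L, N, P}.
{K}⁺: K→ELN adds E, L, N; N→EP adds P → {E, K, L, N, P}.
{L}⁺: L→N adds N; N→EP adds E, P; E→KN adds K → {E, K, L, N, P}.
{N}⁺: N→EP adds E, P; N→ELP adds L; E→KN adds K → {E, K, L, N, P}.
{P}⁺: P→KLN adds K, L, N; N→EP adds E → {E, K, L, N, P}.
Any other superkey contains one of these as a subset, so there are no further candidate keys.

{E}, {K}, {L}, {N}, {P}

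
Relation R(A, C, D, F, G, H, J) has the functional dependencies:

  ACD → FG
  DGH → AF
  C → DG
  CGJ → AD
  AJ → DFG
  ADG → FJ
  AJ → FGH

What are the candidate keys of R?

{A, C}⁺: C→DG adds D, G; ADG→FJ adds F, J; AJ→FGH adds H → {A, C, D, F, G, H, J}.
{C, H}⁺: C→DG adds D, G; DGH→AF adds A, F; ADG→FJ adds J → {A, C, D, F, G, H, J}.
{C, J}⁺: C→DG adds D, G; CGJ→AD adds A; AJ→DFG adds F; AJ→FGH adds H → {A, C, D, F, G, H, J}.

(A, C), (C, H), (C, J)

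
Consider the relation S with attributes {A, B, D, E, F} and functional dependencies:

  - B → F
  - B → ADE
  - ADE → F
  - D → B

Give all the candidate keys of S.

{B}⁺: B→F adds F; B→ADE adds A, D, E → {A, B, D, E, F}.
{D}⁺: D→B adds B; B→F adds F; B→ADE adds A, E → {A, B, D, E, F}.
Any other superkey contains one of these as a subset, so there are no further candidate keys.

B, D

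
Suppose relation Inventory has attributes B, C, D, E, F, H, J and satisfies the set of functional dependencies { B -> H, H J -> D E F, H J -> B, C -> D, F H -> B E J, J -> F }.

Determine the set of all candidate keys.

Attribute C never appears on the right-hand side of any dependency, so C must belong to every candidate key.
{C}⁺ = {C, D}, which is not all of the schema, so we must add further attributes.
{B, C, F}⁺: B→H adds H; C→D adds D; FH→BEJ adds E, J → {B, C, D, E, F, H, J}.
{B, C, J}⁺: B→H adds H; HJ→DEF adds D, E, F → {B, C, D, E, F, H, J}.
{C, F, H}⁺: C→D adds D; FH→BEJ adds B, E, J → {B, C, D, E, F, H, J}.
{C, H, J}⁺: HJ→DEF adds D, E, F; HJ→B adds B → {B, C, D, E, F, H, J}.

{B, C, F}; {B, C, J}; {C, F, H}; {C, H, J}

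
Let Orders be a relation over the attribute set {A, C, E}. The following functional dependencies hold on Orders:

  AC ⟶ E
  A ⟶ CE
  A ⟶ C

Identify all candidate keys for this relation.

A

Attribute A never appears on the right-hand side of any dependency, so A must belong to every candidate key.
{A}⁺ = {A, C, E}, which is all of the schema, so {A} is the only candidate key.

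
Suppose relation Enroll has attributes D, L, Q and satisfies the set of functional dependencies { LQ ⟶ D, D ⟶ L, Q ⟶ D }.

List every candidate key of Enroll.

{Q}

Attribute Q never appears on the right-hand side of any dependency, so Q must belong to every candidate key.
{Q}⁺ = {D, L, Q}, which is all of the schema, so {Q} is the only candidate key.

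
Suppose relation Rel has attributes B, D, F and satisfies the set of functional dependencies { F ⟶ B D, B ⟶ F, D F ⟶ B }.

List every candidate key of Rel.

{B}, {F}

{B}⁺: B→F adds F; F→BD adds D → {B, D, F}.
{F}⁺: F→BD adds B, D → {B, D, F}.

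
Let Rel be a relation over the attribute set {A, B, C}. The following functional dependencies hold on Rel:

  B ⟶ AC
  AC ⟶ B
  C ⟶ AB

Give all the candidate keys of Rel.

{B}⁺: B→AC adds A, C → {A, B, C}.
{C}⁺: C→AB adds A, B → {A, B, C}.
Any other superkey contains one of these as a subset, so there are no further candidate keys.

B, C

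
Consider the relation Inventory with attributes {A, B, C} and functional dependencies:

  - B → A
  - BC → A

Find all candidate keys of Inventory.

{B, C}

Attributes B, C never appear on any right-hand side, so every candidate key must contain {B, C}.
{B, C}⁺ = {A, B, C}, which is all of the schema, so {B, C} is the only candidate key.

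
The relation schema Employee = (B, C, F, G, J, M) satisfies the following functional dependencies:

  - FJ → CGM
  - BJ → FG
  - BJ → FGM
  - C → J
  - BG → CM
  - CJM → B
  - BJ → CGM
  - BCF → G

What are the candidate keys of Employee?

(B, C), (B, G), (B, J), (C, F), (C, M), (F, J)

{B, C}⁺: C→J adds J; BJ→CGM adds G, M; BJ→FG adds F → {B, C, F, G, J, M}. Minimal: {C}⁺ = {C, J}; {B}⁺ = {B} — none reach the full schema.
{B, G}⁺: BG→CM adds C, M; C→J adds J; BJ→FG adds F → {B, C, F, G, J, M}. Minimal: {G}⁺ = {G}; {B}⁺ = {B} — none reach the full schema.
{B, J}⁺: BJ→FG adds F, G; BJ→FGM adds M; BG→CM adds C → {B, C, F, G, J, M}. Minimal: {J}⁺ = {J}; {B}⁺ = {B} — none reach the full schema.
{C, F}⁺: C→J adds J; FJ→CGM adds G, M; CJM→B adds B → {B, C, F, G, J, M}. Minimal: {F}⁺ = {F}; {C}⁺ = {C, J} — none reach the full schema.
{C, M}⁺: C→J adds J; CJM→B adds B; BJ→CGM adds G; BJ→FG adds F → {B, C, F, G, J, M}. Minimal: {M}⁺ = {M}; {C}⁺ = {C, J} — none reach the full schema.
{F, J}⁺: FJ→CGM adds C, G, M; CJM→B adds B → {B, C, F, G, J, M}. Minimal: {J}⁺ = {J}; {F}⁺ = {F} — none reach the full schema.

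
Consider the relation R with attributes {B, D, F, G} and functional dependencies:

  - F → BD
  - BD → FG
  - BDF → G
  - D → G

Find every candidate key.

{F}, {B, D}

{F}⁺: F→BD adds B, D; BD→FG adds G → {B, D, F, G}.
{B, D}⁺: BD→FG adds F, G → {B, D, F, G}. Minimal: {D}⁺ = {D, G}; {B}⁺ = {B} — none reach the full schema.
Any other superkey contains one of these as a subset, so there are no further candidate keys.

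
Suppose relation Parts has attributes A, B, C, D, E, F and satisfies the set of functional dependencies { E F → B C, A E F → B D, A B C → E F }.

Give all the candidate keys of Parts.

(A, B, C), (A, E, F)

Attribute A never appears on the right-hand side of any dependency, so A must belong to every candidate key.
{A}⁺ = {A}, which is not all of the schema, so we must add further attributes.
{A, B, C}⁺: ABC→EF adds E, F; AEF→BD adds D → {A, B, C, D, E, F}. Minimal: {B, C}⁺ = {B, C}; {A, C}⁺ = {A, C}; {A, B}⁺ = {A, B} — none reach the full schema.
{A, E, F}⁺: EF→BC adds B, C; AEF→BD adds D → {A, B, C, D, E, F}. Minimal: {E, F}⁺ = {B, C, E, F}; {A, F}⁺ = {A, F}; {A, E}⁺ = {A, E} — none reach the full schema.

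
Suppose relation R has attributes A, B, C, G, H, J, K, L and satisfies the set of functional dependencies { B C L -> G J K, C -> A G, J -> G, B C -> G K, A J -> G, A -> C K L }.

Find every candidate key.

Attributes B, H never appear on any right-hand side, so every candidate key must contain {B, H}.
{B, H}⁺ = {B, H}, which is not all of the schema, so we must add further attributes.
{A, B, H}⁺: A→CKL adds C, K, L; BCL→GJK adds G, J → {A, B, C, G, H, J, K, L}. Minimal: {B, H}⁺ = {B, H}; {A, H}⁺ = {A, C, G, H, K, L}; {A, B}⁺ = {A, B, C, G, J, K, L} — none reach the full schema.
{B, C, H}⁺: C→AG adds A, G; BC→GK adds K; A→CKL adds L; BCL→GJK adds J → {A, B, C, G, H, J, K, L}. Minimal: {C, H}⁺ = {A, C, G, H, K, L}; {B, H}⁺ = {B, H}; {B, C}⁺ = {A, B, C, G, J, K, L} — none reach the full schema.

(A, B, H), (B, C, H)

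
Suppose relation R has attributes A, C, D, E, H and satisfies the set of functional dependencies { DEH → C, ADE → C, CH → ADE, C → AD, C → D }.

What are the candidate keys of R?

{C, H}⁺: CH→ADE adds A, D, E → {A, C, D, E, H}. Minimal: {H}⁺ = {H}; {C}⁺ = {A, C, D} — none reach the full schema.
{D, E, H}⁺: DEH→C adds C; CH→ADE adds A → {A, C, D, E, H}. Minimal: {E, H}⁺ = {E, H}; {D, H}⁺ = {D, H}; {D, E}⁺ = {D, E} — none reach the full schema.

CH, DEH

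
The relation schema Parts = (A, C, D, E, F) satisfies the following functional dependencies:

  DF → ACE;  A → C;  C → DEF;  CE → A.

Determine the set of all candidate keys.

{A}, {C}, {D, F}

{A}⁺: A→C adds C; C→DEF adds D, E, F → {A, C, D, E, F}.
{C}⁺: C→DEF adds D, E, F; CE→A adds A → {A, C, D, E, F}.
{D, F}⁺: DF→ACE adds A, C, E → {A, C, D, E, F}. Minimal: {F}⁺ = {F}; {D}⁺ = {D} — none reach the full schema.
Any other superkey contains one of these as a subset, so there are no further candidate keys.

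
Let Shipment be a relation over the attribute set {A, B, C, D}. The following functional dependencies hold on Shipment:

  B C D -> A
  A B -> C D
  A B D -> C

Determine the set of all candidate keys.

{A, B}; {B, C, D}

Attribute B never appears on the right-hand side of any dependency, so B must belong to every candidate key.
{B}⁺ = {B}, which is not all of the schema, so we must add further attributes.
{A, B}⁺: AB→CD adds C, D → {A, B, C, D}. Minimal: {B}⁺ = {B}; {A}⁺ = {A} — none reach the full schema.
{B, C, D}⁺: BCD→A adds A → {A, B, C, D}. Minimal: {C, D}⁺ = {C, D}; {B, D}⁺ = {B, D}; {B, C}⁺ = {B, C} — none reach the full schema.
Any other superkey contains one of these as a subset, so there are no further candidate keys.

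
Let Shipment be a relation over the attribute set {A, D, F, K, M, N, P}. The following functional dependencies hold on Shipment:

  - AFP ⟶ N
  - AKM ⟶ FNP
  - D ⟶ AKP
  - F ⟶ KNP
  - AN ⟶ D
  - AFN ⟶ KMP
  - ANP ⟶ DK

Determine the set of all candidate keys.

{A, F}, {D, F}, {D, M}, {A, K, M}, {A, M, N}

{A, F}⁺: F→KNP adds K, N, P; AN→D adds D; AFN→KMP adds M → {A, D, F, K, M, N, P}. Minimal: {F}⁺ = {F, K, N, P}; {A}⁺ = {A} — none reach the full schema.
{D, F}⁺: D→AKP adds A, K, P; F→KNP adds N; AFN→KMP adds M → {A, D, F, K, M, N, P}. Minimal: {F}⁺ = {F, K, N, P}; {D}⁺ = {A, D, K, P} — none reach the full schema.
{D, M}⁺: D→AKP adds A, K, P; AKM→FNP adds F, N → {A, D, F, K, M, N, P}. Minimal: {M}⁺ = {M}; {D}⁺ = {A, D, K, P} — none reach the full schema.
{A, K, M}⁺: AKM→FNP adds F, N, P; AN→D adds D → {A, D, F, K, M, N, P}. Minimal: {K, M}⁺ = {K, M}; {A, M}⁺ = {A, M}; {A, K}⁺ = {A, K} — none reach the full schema.
{A, M, N}⁺: AN→D adds D; D→AKP adds K, P; AKM→FNP adds F → {A, D, F, K, M, N, P}. Minimal: {M, N}⁺ = {M, N}; {A, N}⁺ = {A, D, K, N, P}; {A, M}⁺ = {A, M} — none reach the full schema.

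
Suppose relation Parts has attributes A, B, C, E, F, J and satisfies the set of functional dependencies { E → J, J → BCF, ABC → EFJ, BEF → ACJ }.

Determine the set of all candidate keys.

{E}; {A, J}; {A, B, C}

{E}⁺: E→J adds J; J→BCF adds B, C, F; BEF→ACJ adds A → {A, B, C, E, F, J}.
{A, J}⁺: J→BCF adds B, C, F; ABC→EFJ adds E → {A, B, C, E, F, J}. Minimal: {J}⁺ = {B, C, F, J}; {A}⁺ = {A} — none reach the full schema.
{A, B, C}⁺: ABC→EFJ adds E, F, J → {A, B, C, E, F, J}. Minimal: {B, C}⁺ = {B, C}; {A, C}⁺ = {A, C}; {A, B}⁺ = {A, B} — none reach the full schema.
Any other superkey contains one of these as a subset, so there are no further candidate keys.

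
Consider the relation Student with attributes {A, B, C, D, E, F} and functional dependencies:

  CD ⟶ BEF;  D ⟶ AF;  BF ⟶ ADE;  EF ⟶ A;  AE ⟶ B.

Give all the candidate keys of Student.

Attribute C never appears on the right-hand side of any dependency, so C must belong to every candidate key.
{C}⁺ = {C}, which is not all of the schema, so we must add further attributes.
{C, D}⁺: CD→BEF adds B, E, F; D→AF adds A → {A, B, C, D, E, F}.
{B, C, F}⁺: BF→ADE adds A, D, E → {A, B, C, D, E, F}.
{C, E, F}⁺: EF→A adds A; AE→B adds B; BF→ADE adds D → {A, B, C, D, E, F}.

{C, D}; {B, C, F}; {C, E, F}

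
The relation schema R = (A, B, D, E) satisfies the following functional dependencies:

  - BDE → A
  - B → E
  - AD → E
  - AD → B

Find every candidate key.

{A, D}, {B, D}

Attribute D never appears on the right-hand side of any dependency, so D must belong to every candidate key.
{D}⁺ = {D}, which is not all of the schema, so we must add further attributes.
{A, D}⁺: AD→E adds E; AD→B adds B → {A, B, D, E}. Minimal: {D}⁺ = {D}; {A}⁺ = {A} — none reach the full schema.
{B, D}⁺: B→E adds E; BDE→A adds A → {A, B, D, E}. Minimal: {D}⁺ = {D}; {B}⁺ = {B, E} — none reach the full schema.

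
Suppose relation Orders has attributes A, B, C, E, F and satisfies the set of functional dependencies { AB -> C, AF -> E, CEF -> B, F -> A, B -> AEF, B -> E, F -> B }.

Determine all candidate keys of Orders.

{B}, {F}

{B}⁺: B→AEF adds A, E, F; AB→C adds C → {A, B, C, E, F}.
{F}⁺: F→A adds A; F→B adds B; AB→C adds C; AF→E adds E → {A, B, C, E, F}.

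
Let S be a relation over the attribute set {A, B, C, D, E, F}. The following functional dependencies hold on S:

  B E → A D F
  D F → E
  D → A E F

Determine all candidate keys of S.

(B, C, D), (B, C, E)

Attributes B, C never appear on any right-hand side, so every candidate key must contain {B, C}.
{B, C}⁺ = {B, C}, which is not all of the schema, so we must add further attributes.
{B, C, D}⁺: D→AEF adds A, E, F → {A, B, C, D, E, F}.
{B, C, E}⁺: BE→ADF adds A, D, F → {A, B, C, D, E, F}.
Any other superkey contains one of these as a subset, so there are no further candidate keys.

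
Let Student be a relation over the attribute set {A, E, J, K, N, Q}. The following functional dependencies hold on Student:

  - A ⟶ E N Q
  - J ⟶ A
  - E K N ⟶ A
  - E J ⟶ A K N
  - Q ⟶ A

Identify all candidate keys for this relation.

(J)

{J}⁺: J→A adds A; A→ENQ adds E, N, Q; EJ→AKN adds K → {A, E, J, K, N, Q}.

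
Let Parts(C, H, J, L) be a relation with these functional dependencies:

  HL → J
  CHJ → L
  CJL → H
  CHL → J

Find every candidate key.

{C, H, J}, {C, H, L}, {C, J, L}

Attribute C never appears on the right-hand side of any dependency, so C must belong to every candidate key.
{C}⁺ = {C}, which is not all of the schema, so we must add further attributes.
{C, H, J}⁺: CHJ→L adds L → {C, H, J, L}. Minimal: {H, J}⁺ = {H, J}; {C, J}⁺ = {C, J}; {C, H}⁺ = {C, H} — none reach the full schema.
{C, H, L}⁺: HL→J adds J → {C, H, J, L}. Minimal: {H, L}⁺ = {H, J, L}; {C, L}⁺ = {C, L}; {C, H}⁺ = {C, H} — none reach the full schema.
{C, J, L}⁺: CJL→H adds H → {C, H, J, L}. Minimal: {J, L}⁺ = {J, L}; {C, L}⁺ = {C, L}; {C, J}⁺ = {C, J} — none reach the full schema.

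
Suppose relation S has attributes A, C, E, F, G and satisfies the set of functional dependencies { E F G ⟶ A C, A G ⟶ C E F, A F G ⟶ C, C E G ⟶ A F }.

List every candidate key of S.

Attribute G never appears on the right-hand side of any dependency, so G must belong to every candidate key.
{G}⁺ = {G}, which is not all of the schema, so we must add further attributes.
{A, G}⁺: AG→CEF adds C, E, F → {A, C, E, F, G}.
{C, E, G}⁺: CEG→AF adds A, F → {A, C, E, F, G}.
{E, F, G}⁺: EFG→AC adds A, C → {A, C, E, F, G}.

{A, G}, {C, E, G}, {E, F, G}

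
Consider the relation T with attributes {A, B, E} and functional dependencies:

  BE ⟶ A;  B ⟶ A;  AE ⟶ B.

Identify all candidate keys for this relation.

Attribute E never appears on the right-hand side of any dependency, so E must belong to every candidate key.
{E}⁺ = {E}, which is not all of the schema, so we must add further attributes.
{A, E}⁺: AE→B adds B → {A, B, E}. Minimal: {E}⁺ = {E}; {A}⁺ = {A} — none reach the full schema.
{B, E}⁺: BE→A adds A → {A, B, E}. Minimal: {E}⁺ = {E}; {B}⁺ = {A, B} — none reach the full schema.

{A, E}, {B, E}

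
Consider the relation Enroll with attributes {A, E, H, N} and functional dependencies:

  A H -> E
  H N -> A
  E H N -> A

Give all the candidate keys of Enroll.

Attributes H, N never appear on any right-hand side, so every candidate key must contain {H, N}.
{H, N}⁺ = {A, E, H, N}, which is all of the schema, so {H, N} is the only candidate key.

{H, N}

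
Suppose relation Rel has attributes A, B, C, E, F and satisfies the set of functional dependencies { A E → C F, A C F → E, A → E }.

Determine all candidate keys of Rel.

Attributes A, B never appear on any right-hand side, so every candidate key must contain {A, B}.
{A, B}⁺ = {A, B, C, E, F}, which is all of the schema, so {A, B} is the only candidate key.

(A, B)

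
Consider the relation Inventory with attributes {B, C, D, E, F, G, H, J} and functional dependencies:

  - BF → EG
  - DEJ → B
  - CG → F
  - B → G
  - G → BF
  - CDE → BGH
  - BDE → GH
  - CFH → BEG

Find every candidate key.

Attributes C, D, J never appear on any right-hand side, so every candidate key must contain {C, D, J}.
{C, D, J}⁺ = {C, D, J}, which is not all of the schema, so we must add further attributes.
{B, C, D, J}⁺: B→G adds G; G→BF adds F; BF→EG adds E; CDE→BGH adds H → {B, C, D, E, F, G, H, J}. Minimal: {C, D, J}⁺ = {C, D, J}; {B, D, J}⁺ = {B, D, E, F, G, H, J}; {B, C, J}⁺ = {B, C, E, F, G, J}; … — none reach the full schema.
{C, D, E, J}⁺: DEJ→B adds B; B→G adds G; G→BF adds F; CDE→BGH adds H → {B, C, D, E, F, G, H, J}. Minimal: {D, E, J}⁺ = {B, D, E, F, G, H, J}; {C, E, J}⁺ = {C, E, J}; {C, D, J}⁺ = {C, D, J}; … — none reach the full schema.
{C, D, G, J}⁺: CG→F adds F; G→BF adds B; BF→EG adds E; CDE→BGH adds H → {B, C, D, E, F, G, H, J}. Minimal: {D, G, J}⁺ = {B, D, E, F, G, H, J}; {C, G, J}⁺ = {B, C, E, F, G, J}; {C, D, J}⁺ = {C, D, J}; … — none reach the full schema.
{C, D, F, H, J}⁺: CFH→BEG adds B, E, G → {B, C, D, E, F, G, H, J}. Minimal: {D, F, H, J}⁺ = {D, F, H, J}; {C, F, H, J}⁺ = {B, C, E, F, G, H, J}; {C, D, H, J}⁺ = {C, D, H, J}; … — none reach the full schema.
Any other superkey contains one of these as a subset, so there are no further candidate keys.

{B, C, D, J}, {C, D, E, J}, {C, D, G, J}, {C, D, F, H, J}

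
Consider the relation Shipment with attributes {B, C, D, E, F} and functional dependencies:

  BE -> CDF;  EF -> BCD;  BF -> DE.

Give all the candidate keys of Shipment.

{B, E}, {B, F}, {E, F}

{B, E}⁺: BE→CDF adds C, D, F → {B, C, D, E, F}.
{B, F}⁺: BF→DE adds D, E; BE→CDF adds C → {B, C, D, E, F}.
{E, F}⁺: EF→BCD adds B, C, D → {B, C, D, E, F}.
Any other superkey contains one of these as a subset, so there are no further candidate keys.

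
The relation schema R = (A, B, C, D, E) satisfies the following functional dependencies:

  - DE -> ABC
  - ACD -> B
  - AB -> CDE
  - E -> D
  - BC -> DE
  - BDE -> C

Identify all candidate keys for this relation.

{E}; {A, B}; {B, C}; {A, C, D}

{E}⁺: E→D adds D; DE→ABC adds A, B, C → {A, B, C, D, E}.
{A, B}⁺: AB→CDE adds C, D, E → {A, B, C, D, E}.
{B, C}⁺: BC→DE adds D, E; DE→ABC adds A → {A, B, C, D, E}.
{A, C, D}⁺: ACD→B adds B; AB→CDE adds E → {A, B, C, D, E}.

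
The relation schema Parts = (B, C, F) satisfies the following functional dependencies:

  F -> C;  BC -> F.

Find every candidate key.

BC, BF

Attribute B never appears on the right-hand side of any dependency, so B must belong to every candidate key.
{B}⁺ = {B}, which is not all of the schema, so we must add further attributes.
{B, C}⁺: BC→F adds F → {B, C, F}. Minimal: {C}⁺ = {C}; {B}⁺ = {B} — none reach the full schema.
{B, F}⁺: F→C adds C → {B, C, F}. Minimal: {F}⁺ = {C, F}; {B}⁺ = {B} — none reach the full schema.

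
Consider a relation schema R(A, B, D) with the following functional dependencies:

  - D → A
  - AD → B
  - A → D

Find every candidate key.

{A}⁺: A→D adds D; AD→B adds B → {A, B, D}.
{D}⁺: D→A adds A; AD→B adds B → {A, B, D}.

{A}, {D}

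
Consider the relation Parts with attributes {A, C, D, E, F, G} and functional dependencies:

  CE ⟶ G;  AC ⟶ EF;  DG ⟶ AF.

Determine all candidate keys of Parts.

{A, C, D}⁺: AC→EF adds E, F; CE→G adds G → {A, C, D, E, F, G}. Minimal: {C, D}⁺ = {C, D}; {A, D}⁺ = {A, D}; {A, C}⁺ = {A, C, E, F, G} — none reach the full schema.
{C, D, E}⁺: CE→G adds G; DG→AF adds A, F → {A, C, D, E, F, G}. Minimal: {D, E}⁺ = {D, E}; {C, E}⁺ = {C, E, G}; {C, D}⁺ = {C, D} — none reach the full schema.
{C, D, G}⁺: DG→AF adds A, F; AC→EF adds E → {A, C, D, E, F, G}. Minimal: {D, G}⁺ = {A, D, F, G}; {C, G}⁺ = {C, G}; {C, D}⁺ = {C, D} — none reach the full schema.

{A, C, D}; {C, D, E}; {C, D, G}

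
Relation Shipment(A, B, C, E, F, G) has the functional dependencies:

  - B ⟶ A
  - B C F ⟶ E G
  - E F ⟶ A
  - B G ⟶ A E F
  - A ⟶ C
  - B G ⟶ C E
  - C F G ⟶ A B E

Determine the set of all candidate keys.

{B, F}⁺: B→A adds A; A→C adds C; BCF→EG adds E, G → {A, B, C, E, F, G}. Minimal: {F}⁺ = {F}; {B}⁺ = {A, B, C} — none reach the full schema.
{B, G}⁺: B→A adds A; BG→AEF adds E, F; A→C adds C → {A, B, C, E, F, G}. Minimal: {G}⁺ = {G}; {B}⁺ = {A, B, C} — none reach the full schema.
{A, F, G}⁺: A→C adds C; CFG→ABE adds B, E → {A, B, C, E, F, G}. Minimal: {F, G}⁺ = {F, G}; {A, G}⁺ = {A, C, G}; {A, F}⁺ = {A, C, F} — none reach the full schema.
{C, F, G}⁺: CFG→ABE adds A, B, E → {A, B, C, E, F, G}. Minimal: {F, G}⁺ = {F, G}; {C, G}⁺ = {C, G}; {C, F}⁺ = {C, F} — none reach the full schema.
{E, F, G}⁺: EF→A adds A; A→C adds C; CFG→ABE adds B → {A, B, C, E, F, G}. Minimal: {F, G}⁺ = {F, G}; {E, G}⁺ = {E, G}; {E, F}⁺ = {A, C, E, F} — none reach the full schema.

{B, F}; {B, G}; {A, F, G}; {C, F, G}; {E, F, G}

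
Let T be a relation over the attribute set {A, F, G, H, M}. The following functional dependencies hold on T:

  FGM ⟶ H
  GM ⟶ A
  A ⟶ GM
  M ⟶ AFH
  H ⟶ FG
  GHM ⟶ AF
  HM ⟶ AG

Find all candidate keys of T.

{A}⁺: A→GM adds G, M; M→AFH adds F, H → {A, F, G, H, M}.
{M}⁺: M→AFH adds A, F, H; H→FG adds G → {A, F, G, H, M}.

{A}; {M}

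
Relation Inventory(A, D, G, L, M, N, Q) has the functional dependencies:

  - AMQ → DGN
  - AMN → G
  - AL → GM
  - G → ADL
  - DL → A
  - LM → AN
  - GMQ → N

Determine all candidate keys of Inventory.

{G, Q}⁺: G→ADL adds A, D, L; AL→GM adds M; LM→AN adds N → {A, D, G, L, M, N, Q}. Minimal: {Q}⁺ = {Q}; {G}⁺ = {A, D, G, L, M, N} — none reach the full schema.
{A, L, Q}⁺: AL→GM adds G, M; G→ADL adds D; LM→AN adds N → {A, D, G, L, M, N, Q}. Minimal: {L, Q}⁺ = {L, Q}; {A, Q}⁺ = {A, Q}; {A, L}⁺ = {A, D, G, L, M, N} — none reach the full schema.
{A, M, Q}⁺: AMQ→DGN adds D, G, N; G→ADL adds L → {A, D, G, L, M, N, Q}. Minimal: {M, Q}⁺ = {M, Q}; {A, Q}⁺ = {A, Q}; {A, M}⁺ = {A, M} — none reach the full schema.
{D, L, Q}⁺: DL→A adds A; AL→GM adds G, M; LM→AN adds N → {A, D, G, L, M, N, Q}. Minimal: {L, Q}⁺ = {L, Q}; {D, Q}⁺ = {D, Q}; {D, L}⁺ = {A, D, G, L, M, N} — none reach the full schema.
{L, M, Q}⁺: LM→AN adds A, N; AMQ→DGN adds D, G → {A, D, G, L, M, N, Q}. Minimal: {M, Q}⁺ = {M, Q}; {L, Q}⁺ = {L, Q}; {L, M}⁺ = {A, D, G, L, M, N} — none reach the full schema.

{G, Q}, {A, L, Q}, {A, M, Q}, {D, L, Q}, {L, M, Q}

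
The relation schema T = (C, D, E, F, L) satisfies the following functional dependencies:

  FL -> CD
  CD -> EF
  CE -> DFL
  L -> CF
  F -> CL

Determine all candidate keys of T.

{F}⁺: F→CL adds C, L; FL→CD adds D; CD→EF adds E → {C, D, E, F, L}.
{L}⁺: L→CF adds C, F; FL→CD adds D; CD→EF adds E → {C, D, E, F, L}.
{C, D}⁺: CD→EF adds E, F; CE→DFL adds L → {C, D, E, F, L}.
{C, E}⁺: CE→DFL adds D, F, L → {C, D, E, F, L}.

F, L, CD, CE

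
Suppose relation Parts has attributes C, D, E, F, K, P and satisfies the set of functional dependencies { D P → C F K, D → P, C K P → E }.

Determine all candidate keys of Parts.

{D}

Attribute D never appears on the right-hand side of any dependency, so D must belong to every candidate key.
{D}⁺ = {C, D, E, F, K, P}, which is all of the schema, so {D} is the only candidate key.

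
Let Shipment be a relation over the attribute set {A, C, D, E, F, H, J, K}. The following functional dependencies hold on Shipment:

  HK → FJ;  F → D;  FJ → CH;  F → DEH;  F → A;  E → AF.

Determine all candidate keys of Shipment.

{E, K}, {F, K}, {H, K}

Attribute K never appears on the right-hand side of any dependency, so K must belong to every candidate key.
{K}⁺ = {K}, which is not all of the schema, so we must add further attributes.
{E, K}⁺: E→AF adds A, F; F→D adds D; F→DEH adds H; HK→FJ adds J; FJ→CH adds C → {A, C, D, E, F, H, J, K}. Minimal: {K}⁺ = {K}; {E}⁺ = {A, D, E, F, H} — none reach the full schema.
{F, K}⁺: F→D adds D; F→DEH adds E, H; F→A adds A; HK→FJ adds J; FJ→CH adds C → {A, C, D, E, F, H, J, K}. Minimal: {K}⁺ = {K}; {F}⁺ = {A, D, E, F, H} — none reach the full schema.
{H, K}⁺: HK→FJ adds F, J; F→D adds D; FJ→CH adds C; F→DEH adds E; F→A adds A → {A, C, D, E, F, H, J, K}. Minimal: {K}⁺ = {K}; {H}⁺ = {H} — none reach the full schema.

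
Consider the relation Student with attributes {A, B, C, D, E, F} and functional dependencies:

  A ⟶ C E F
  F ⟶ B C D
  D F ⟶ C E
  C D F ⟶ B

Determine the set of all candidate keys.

(A)

Attribute A never appears on the right-hand side of any dependency, so A must belong to every candidate key.
{A}⁺ = {A, B, C, D, E, F}, which is all of the schema, so {A} is the only candidate key.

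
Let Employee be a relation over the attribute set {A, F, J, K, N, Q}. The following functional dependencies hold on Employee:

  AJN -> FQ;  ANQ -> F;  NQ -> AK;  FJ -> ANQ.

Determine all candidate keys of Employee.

{F, J}, {A, J, N}, {J, N, Q}

Attribute J never appears on the right-hand side of any dependency, so J must belong to every candidate key.
{J}⁺ = {J}, which is not all of the schema, so we must add further attributes.
{F, J}⁺: FJ→ANQ adds A, N, Q; NQ→AK adds K → {A, F, J, K, N, Q}.
{A, J, N}⁺: AJN→FQ adds F, Q; NQ→AK adds K → {A, F, J, K, N, Q}.
{J, N, Q}⁺: NQ→AK adds A, K; AJN→FQ adds F → {A, F, J, K, N, Q}.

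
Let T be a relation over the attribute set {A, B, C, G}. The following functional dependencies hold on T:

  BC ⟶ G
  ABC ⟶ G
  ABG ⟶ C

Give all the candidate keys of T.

Attributes A, B never appear on any right-hand side, so every candidate key must contain {A, B}.
{A, B}⁺ = {A, B}, which is not all of the schema, so we must add further attributes.
{A, B, C}⁺: BC→G adds G → {A, B, C, G}.
{A, B, G}⁺: ABG→C adds C → {A, B, C, G}.
Any other superkey contains one of these as a subset, so there are no further candidate keys.

{A, B, C}; {A, B, G}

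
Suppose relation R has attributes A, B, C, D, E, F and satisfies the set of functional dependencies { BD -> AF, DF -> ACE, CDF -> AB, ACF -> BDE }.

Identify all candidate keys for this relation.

(B, D); (D, F); (A, C, F)

{B, D}⁺: BD→AF adds A, F; DF→ACE adds C, E → {A, B, C, D, E, F}. Minimal: {D}⁺ = {D}; {B}⁺ = {B} — none reach the full schema.
{D, F}⁺: DF→ACE adds A, C, E; CDF→AB adds B → {A, B, C, D, E, F}. Minimal: {F}⁺ = {F}; {D}⁺ = {D} — none reach the full schema.
{A, C, F}⁺: ACF→BDE adds B, D, E → {A, B, C, D, E, F}. Minimal: {C, F}⁺ = {C, F}; {A, F}⁺ = {A, F}; {A, C}⁺ = {A, C} — none reach the full schema.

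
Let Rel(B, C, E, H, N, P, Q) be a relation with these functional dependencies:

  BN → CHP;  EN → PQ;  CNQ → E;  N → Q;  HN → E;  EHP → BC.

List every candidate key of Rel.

Attribute N never appears on the right-hand side of any dependency, so N must belong to every candidate key.
{N}⁺ = {N, Q}, which is not all of the schema, so we must add further attributes.
{B, N}⁺: BN→CHP adds C, H, P; N→Q adds Q; HN→E adds E → {B, C, E, H, N, P, Q}.
{H, N}⁺: N→Q adds Q; HN→E adds E; EN→PQ adds P; EHP→BC adds B, C → {B, C, E, H, N, P, Q}.
Any other superkey contains one of these as a subset, so there are no further candidate keys.

(B, N), (H, N)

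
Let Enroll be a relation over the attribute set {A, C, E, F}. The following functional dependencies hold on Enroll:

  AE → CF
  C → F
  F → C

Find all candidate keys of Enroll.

{A, E}

Attributes A, E never appear on any right-hand side, so every candidate key must contain {A, E}.
{A, E}⁺ = {A, C, E, F}, which is all of the schema, so {A, E} is the only candidate key.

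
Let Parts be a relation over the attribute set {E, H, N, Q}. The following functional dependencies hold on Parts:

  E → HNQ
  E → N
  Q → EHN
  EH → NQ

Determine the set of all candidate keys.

(E), (Q)

{E}⁺: E→HNQ adds H, N, Q → {E, H, N, Q}.
{Q}⁺: Q→EHN adds E, H, N → {E, H, N, Q}.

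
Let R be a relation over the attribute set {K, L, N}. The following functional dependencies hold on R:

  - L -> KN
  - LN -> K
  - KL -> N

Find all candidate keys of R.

(L)

Attribute L never appears on the right-hand side of any dependency, so L must belong to every candidate key.
{L}⁺ = {K, L, N}, which is all of the schema, so {L} is the only candidate key.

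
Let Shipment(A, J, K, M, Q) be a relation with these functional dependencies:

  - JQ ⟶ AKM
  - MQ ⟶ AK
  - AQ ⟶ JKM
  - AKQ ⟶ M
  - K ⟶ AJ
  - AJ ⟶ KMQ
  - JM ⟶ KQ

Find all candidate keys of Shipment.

{K}⁺: K→AJ adds A, J; AJ→KMQ adds M, Q → {A, J, K, M, Q}.
{A, J}⁺: AJ→KMQ adds K, M, Q → {A, J, K, M, Q}. Minimal: {J}⁺ = {J}; {A}⁺ = {A} — none reach the full schema.
{A, Q}⁺: AQ→JKM adds J, K, M → {A, J, K, M, Q}. Minimal: {Q}⁺ = {Q}; {A}⁺ = {A} — none reach the full schema.
{J, M}⁺: JM→KQ adds K, Q; JQ→AKM adds A → {A, J, K, M, Q}. Minimal: {M}⁺ = {M}; {J}⁺ = {J} — none reach the full schema.
{J, Q}⁺: JQ→AKM adds A, K, M → {A, J, K, M, Q}. Minimal: {Q}⁺ = {Q}; {J}⁺ = {J} — none reach the full schema.
{M, Q}⁺: MQ→AK adds A, K; AQ→JKM adds J → {A, J, K, M, Q}. Minimal: {Q}⁺ = {Q}; {M}⁺ = {M} — none reach the full schema.
Any other superkey contains one of these as a subset, so there are no further candidate keys.

K, AJ, AQ, JM, JQ, MQ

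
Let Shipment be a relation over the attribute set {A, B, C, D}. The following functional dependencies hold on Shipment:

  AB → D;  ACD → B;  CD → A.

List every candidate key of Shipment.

(C, D), (A, B, C)

Attribute C never appears on the right-hand side of any dependency, so C must belong to every candidate key.
{C}⁺ = {C}, which is not all of the schema, so we must add further attributes.
{C, D}⁺: CD→A adds A; ACD→B adds B → {A, B, C, D}.
{A, B, C}⁺: AB→D adds D → {A, B, C, D}.
Any other superkey contains one of these as a subset, so there are no further candidate keys.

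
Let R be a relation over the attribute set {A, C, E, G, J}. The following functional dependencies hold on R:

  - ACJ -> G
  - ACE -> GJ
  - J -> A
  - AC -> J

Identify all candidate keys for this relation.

Attributes C, E never appear on any right-hand side, so every candidate key must contain {C, E}.
{C, E}⁺ = {C, E}, which is not all of the schema, so we must add further attributes.
{A, C, E}⁺: ACE→GJ adds G, J → {A, C, E, G, J}. Minimal: {C, E}⁺ = {C, E}; {A, E}⁺ = {A, E}; {A, C}⁺ = {A, C, G, J} — none reach the full schema.
{C, E, J}⁺: J→A adds A; ACJ→G adds G → {A, C, E, G, J}. Minimal: {E, J}⁺ = {A, E, J}; {C, J}⁺ = {A, C, G, J}; {C, E}⁺ = {C, E} — none reach the full schema.

{A, C, E}, {C, E, J}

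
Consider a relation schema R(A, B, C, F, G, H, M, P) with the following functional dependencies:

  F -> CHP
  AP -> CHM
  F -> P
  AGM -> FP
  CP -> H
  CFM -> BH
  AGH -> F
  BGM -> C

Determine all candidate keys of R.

Attributes A, G never appear on any right-hand side, so every candidate key must contain {A, G}.
{A, G}⁺ = {A, G}, which is not all of the schema, so we must add further attributes.
{A, F, G}⁺: F→CHP adds C, H, P; AP→CHM adds M; CFM→BH adds B → {A, B, C, F, G, H, M, P}.
{A, G, H}⁺: AGH→F adds F; F→CHP adds C, P; AP→CHM adds M; CFM→BH adds B → {A, B, C, F, G, H, M, P}.
{A, G, M}⁺: AGM→FP adds F, P; F→CHP adds C, H; CFM→BH adds B → {A, B, C, F, G, H, M, P}.
{A, G, P}⁺: AP→CHM adds C, H, M; AGM→FP adds F; CFM→BH adds B → {A, B, C, F, G, H, M, P}.

{A, F, G}, {A, G, H}, {A, G, M}, {A, G, P}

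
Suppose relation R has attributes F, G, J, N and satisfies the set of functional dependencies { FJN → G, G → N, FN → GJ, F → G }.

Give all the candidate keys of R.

{F}

Attribute F never appears on the right-hand side of any dependency, so F must belong to every candidate key.
{F}⁺ = {F, G, J, N}, which is all of the schema, so {F} is the only candidate key.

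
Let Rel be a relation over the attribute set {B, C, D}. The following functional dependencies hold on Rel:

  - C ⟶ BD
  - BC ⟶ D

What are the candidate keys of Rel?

C

{C}⁺: C→BD adds B, D → {B, C, D}.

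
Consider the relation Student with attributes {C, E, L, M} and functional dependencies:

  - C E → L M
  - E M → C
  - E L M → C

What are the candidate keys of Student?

{C, E}, {E, M}

Attribute E never appears on the right-hand side of any dependency, so E must belong to every candidate key.
{E}⁺ = {E}, which is not all of the schema, so we must add further attributes.
{C, E}⁺: CE→LM adds L, M → {C, E, L, M}.
{E, M}⁺: EM→C adds C; CE→LM adds L → {C, E, L, M}.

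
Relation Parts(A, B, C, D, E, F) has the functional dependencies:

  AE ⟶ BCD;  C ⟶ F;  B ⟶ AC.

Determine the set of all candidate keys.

{A, E}, {B, E}

Attribute E never appears on the right-hand side of any dependency, so E must belong to every candidate key.
{E}⁺ = {E}, which is not all of the schema, so we must add further attributes.
{A, E}⁺: AE→BCD adds B, C, D; C→F adds F → {A, B, C, D, E, F}.
{B, E}⁺: B→AC adds A, C; AE→BCD adds D; C→F adds F → {A, B, C, D, E, F}.
Any other superkey contains one of these as a subset, so there are no further candidate keys.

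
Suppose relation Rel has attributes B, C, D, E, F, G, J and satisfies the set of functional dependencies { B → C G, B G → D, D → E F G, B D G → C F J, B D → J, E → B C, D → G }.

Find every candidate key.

B, D, E

{B}⁺: B→CG adds C, G; BG→D adds D; D→EFG adds E, F; BDG→CFJ adds J → {B, C, D, E, F, G, J}.
{D}⁺: D→EFG adds E, F, G; E→BC adds B, C; BDG→CFJ adds J → {B, C, D, E, F, G, J}.
{E}⁺: E→BC adds B, C; B→CG adds G; BG→D adds D; D→EFG adds F; BDG→CFJ adds J → {B, C, D, E, F, G, J}.
Any other superkey contains one of these as a subset, so there are no further candidate keys.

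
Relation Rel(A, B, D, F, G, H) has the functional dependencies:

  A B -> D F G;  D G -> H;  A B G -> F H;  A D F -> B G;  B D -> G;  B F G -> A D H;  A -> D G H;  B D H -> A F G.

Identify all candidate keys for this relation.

AB; AF; BD; BFG

{A, B}⁺: AB→DFG adds D, F, G; DG→H adds H → {A, B, D, F, G, H}.
{A, F}⁺: A→DGH adds D, G, H; ADF→BG adds B → {A, B, D, F, G, H}.
{B, D}⁺: BD→G adds G; DG→H adds H; BDH→AFG adds A, F → {A, B, D, F, G, H}.
{B, F, G}⁺: BFG→ADH adds A, D, H → {A, B, D, F, G, H}.
Any other superkey contains one of these as a subset, so there are no further candidate keys.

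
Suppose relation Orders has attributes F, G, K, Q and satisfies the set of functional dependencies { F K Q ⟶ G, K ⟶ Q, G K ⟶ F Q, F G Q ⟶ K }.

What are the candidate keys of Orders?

{F, K}⁺: K→Q adds Q; FKQ→G adds G → {F, G, K, Q}.
{G, K}⁺: K→Q adds Q; GK→FQ adds F → {F, G, K, Q}.
{F, G, Q}⁺: FGQ→K adds K → {F, G, K, Q}.
Any other superkey contains one of these as a subset, so there are no further candidate keys.

(F, K), (G, K), (F, G, Q)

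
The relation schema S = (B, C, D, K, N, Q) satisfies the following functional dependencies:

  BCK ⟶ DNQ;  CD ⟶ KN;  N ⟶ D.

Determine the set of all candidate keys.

Attributes B, C never appear on any right-hand side, so every candidate key must contain {B, C}.
{B, C}⁺ = {B, C}, which is not all of the schema, so we must add further attributes.
{B, C, D}⁺: CD→KN adds K, N; BCK→DNQ adds Q → {B, C, D, K, N, Q}. Minimal: {C, D}⁺ = {C, D, K, N}; {B, D}⁺ = {B, D}; {B, C}⁺ = {B, C} — none reach the full schema.
{B, C, K}⁺: BCK→DNQ adds D, N, Q → {B, C, D, K, N, Q}. Minimal: {C, K}⁺ = {C, K}; {B, K}⁺ = {B, K}; {B, C}⁺ = {B, C} — none reach the full schema.
{B, C, N}⁺: N→D adds D; CD→KN adds K; BCK→DNQ adds Q → {B, C, D, K, N, Q}. Minimal: {C, N}⁺ = {C, D, K, N}; {B, N}⁺ = {B, D, N}; {B, C}⁺ = {B, C} — none reach the full schema.
Any other superkey contains one of these as a subset, so there are no further candidate keys.

{B, C, D}, {B, C, K}, {B, C, N}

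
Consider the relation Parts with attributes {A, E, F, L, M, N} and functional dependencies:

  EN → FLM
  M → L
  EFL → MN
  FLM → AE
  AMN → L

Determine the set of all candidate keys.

{E, N}, {F, M}, {E, F, L}

{E, N}⁺: EN→FLM adds F, L, M; FLM→AE adds A → {A, E, F, L, M, N}.
{F, M}⁺: M→L adds L; FLM→AE adds A, E; EFL→MN adds N → {A, E, F, L, M, N}.
{E, F, L}⁺: EFL→MN adds M, N; FLM→AE adds A → {A, E, F, L, M, N}.
Any other superkey contains one of these as a subset, so there are no further candidate keys.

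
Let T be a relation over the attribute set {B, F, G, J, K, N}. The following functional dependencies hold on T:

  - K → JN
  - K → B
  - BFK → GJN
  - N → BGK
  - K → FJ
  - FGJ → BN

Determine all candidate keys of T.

(K), (N), (F, G, J)

{K}⁺: K→JN adds J, N; K→B adds B; N→BGK adds G; K→FJ adds F → {B, F, G, J, K, N}.
{N}⁺: N→BGK adds B, G, K; K→FJ adds F, J → {B, F, G, J, K, N}.
{F, G, J}⁺: FGJ→BN adds B, N; N→BGK adds K → {B, F, G, J, K, N}. Minimal: {G, J}⁺ = {G, J}; {F, J}⁺ = {F, J}; {F, G}⁺ = {F, G} — none reach the full schema.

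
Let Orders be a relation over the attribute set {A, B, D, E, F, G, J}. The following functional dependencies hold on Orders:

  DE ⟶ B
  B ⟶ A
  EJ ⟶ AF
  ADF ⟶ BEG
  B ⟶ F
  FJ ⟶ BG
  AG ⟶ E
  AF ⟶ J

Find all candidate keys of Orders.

BD, DE, ADF, ADG, DFJ

Attribute D never appears on the right-hand side of any dependency, so D must belong to every candidate key.
{D}⁺ = {D}, which is not all of the schema, so we must add further attributes.
{B, D}⁺: B→A adds A; B→F adds F; AF→J adds J; ADF→BEG adds E, G → {A, B, D, E, F, G, J}. Minimal: {D}⁺ = {D}; {B}⁺ = {A, B, E, F, G, J} — none reach the full schema.
{D, E}⁺: DE→B adds B; B→A adds A; B→F adds F; AF→J adds J; ADF→BEG adds G → {A, B, D, E, F, G, J}. Minimal: {E}⁺ = {E}; {D}⁺ = {D} — none reach the full schema.
{A, D, F}⁺: ADF→BEG adds B, E, G; AF→J adds J → {A, B, D, E, F, G, J}. Minimal: {D, F}⁺ = {D, F}; {A, F}⁺ = {A, B, E, F, G, J}; {A, D}⁺ = {A, D} — none reach the full schema.
{A, D, G}⁺: AG→E adds E; DE→B adds B; B→F adds F; AF→J adds J → {A, B, D, E, F, G, J}. Minimal: {D, G}⁺ = {D, G}; {A, G}⁺ = {A, E, G}; {A, D}⁺ = {A, D} — none reach the full schema.
{D, F, J}⁺: FJ→BG adds B, G; B→A adds A; ADF→BEG adds E → {A, B, D, E, F, G, J}. Minimal: {F, J}⁺ = {A, B, E, F, G, J}; {D, J}⁺ = {D, J}; {D, F}⁺ = {D, F} — none reach the full schema.
Any other superkey contains one of these as a subset, so there are no further candidate keys.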